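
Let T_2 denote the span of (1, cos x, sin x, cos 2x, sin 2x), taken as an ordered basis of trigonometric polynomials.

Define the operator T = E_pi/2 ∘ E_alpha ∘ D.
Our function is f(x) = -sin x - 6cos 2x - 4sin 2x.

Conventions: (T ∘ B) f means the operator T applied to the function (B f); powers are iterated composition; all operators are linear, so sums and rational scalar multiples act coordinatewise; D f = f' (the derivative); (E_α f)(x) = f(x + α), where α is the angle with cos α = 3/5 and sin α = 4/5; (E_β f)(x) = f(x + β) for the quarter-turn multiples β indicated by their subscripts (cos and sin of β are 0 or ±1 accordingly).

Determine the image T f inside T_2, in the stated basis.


the result is g(x) = (4/5)cos x + (3/5)sin x - (344/25)cos 2x - (108/25)sin 2x

D f = -cos x - 8cos 2x + 12sin 2x
E_alpha D f = -(3/5)cos x + (4/5)sin x + (344/25)cos 2x + (108/25)sin 2x
E_pi/2 E_alpha D f = (4/5)cos x + (3/5)sin x - (344/25)cos 2x - (108/25)sin 2x


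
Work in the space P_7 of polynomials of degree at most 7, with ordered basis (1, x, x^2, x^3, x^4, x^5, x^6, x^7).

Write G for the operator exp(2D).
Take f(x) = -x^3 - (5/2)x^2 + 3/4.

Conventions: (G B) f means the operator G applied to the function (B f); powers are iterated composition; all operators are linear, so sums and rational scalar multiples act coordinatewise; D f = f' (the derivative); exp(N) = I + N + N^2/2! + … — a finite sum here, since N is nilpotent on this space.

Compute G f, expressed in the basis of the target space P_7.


order-1 term: -6x^2 - 10x
order-2 term: -12x - 10
order-3 term: -8
the series for exp(2D) f terminates at order 3
exp(2D) f = -x^3 - (17/2)x^2 - 22x - 69/4

the result is g(x) = -x^3 - (17/2)x^2 - 22x - 69/4


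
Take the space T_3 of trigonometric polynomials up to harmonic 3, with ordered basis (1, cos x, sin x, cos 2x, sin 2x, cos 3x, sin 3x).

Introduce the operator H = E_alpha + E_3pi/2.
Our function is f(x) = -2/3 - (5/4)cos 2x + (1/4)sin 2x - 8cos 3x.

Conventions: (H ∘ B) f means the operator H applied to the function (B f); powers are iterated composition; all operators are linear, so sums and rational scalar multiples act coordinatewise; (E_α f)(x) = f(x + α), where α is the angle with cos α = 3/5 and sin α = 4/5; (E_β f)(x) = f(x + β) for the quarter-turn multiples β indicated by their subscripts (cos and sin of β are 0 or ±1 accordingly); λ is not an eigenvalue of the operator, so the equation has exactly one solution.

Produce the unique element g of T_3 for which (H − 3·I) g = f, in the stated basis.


write g with unknown coordinates in the stated basis and equate coefficients in (H − 3·I) g = f
solving from the highest basis element down gives g = 2/3 + (511/1924)cos 2x - (227/1924)sin 2x + (3936/2165)cos 3x - (1352/2165)sin 3x
check: H g = 4/3 - (218/481)cos 2x - (50/481)sin 2x - (5512/2165)cos 3x - (4056/2165)sin 3x
so H g − 3·g = -2/3 - (5/4)cos 2x + (1/4)sin 2x - 8cos 3x = f ✓

g(x) = 2/3 + (511/1924)cos 2x - (227/1924)sin 2x + (3936/2165)cos 3x - (1352/2165)sin 3x


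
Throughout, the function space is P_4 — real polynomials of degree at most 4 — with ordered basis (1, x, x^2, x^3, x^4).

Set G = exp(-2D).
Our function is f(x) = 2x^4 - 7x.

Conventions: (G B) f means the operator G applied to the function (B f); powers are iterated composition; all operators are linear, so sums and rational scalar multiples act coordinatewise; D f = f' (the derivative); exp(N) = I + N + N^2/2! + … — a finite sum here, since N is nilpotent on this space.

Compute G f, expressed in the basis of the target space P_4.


the image equals g(x) = 2x^4 - 16x^3 + 48x^2 - 71x + 46

order-1 term: -16x^3 + 14
order-2 term: 48x^2
order-3 term: -64x
order-4 term: 32
the series for exp(-2D) f terminates at order 4
exp(-2D) f = 2x^4 - 16x^3 + 48x^2 - 71x + 46


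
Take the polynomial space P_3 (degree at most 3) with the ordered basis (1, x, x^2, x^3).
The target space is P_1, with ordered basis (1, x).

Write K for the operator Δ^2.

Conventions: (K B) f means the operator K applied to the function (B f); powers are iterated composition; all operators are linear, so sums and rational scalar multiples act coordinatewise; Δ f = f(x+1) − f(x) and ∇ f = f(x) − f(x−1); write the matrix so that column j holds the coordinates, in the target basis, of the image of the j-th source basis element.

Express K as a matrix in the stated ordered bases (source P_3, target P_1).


image of 1: 0
image of x: 0
image of x^2: 2
image of x^3: 6x + 6
each image's coordinates form column j of the matrix

the matrix is [[0, 0, 2, 6]; [0, 0, 0, 6]] (rows listed top to bottom)


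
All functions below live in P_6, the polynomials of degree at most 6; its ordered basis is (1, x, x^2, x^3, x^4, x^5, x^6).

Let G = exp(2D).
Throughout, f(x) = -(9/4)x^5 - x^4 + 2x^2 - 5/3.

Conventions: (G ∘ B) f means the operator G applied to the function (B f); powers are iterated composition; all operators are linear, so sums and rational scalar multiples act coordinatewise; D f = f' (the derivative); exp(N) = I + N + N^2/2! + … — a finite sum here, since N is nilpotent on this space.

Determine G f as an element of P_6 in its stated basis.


g(x) = -(9/4)x^5 - (47/2)x^4 - 98x^3 - 202x^2 - 204x - 245/3

order-1 term: -(45/2)x^4 - 8x^3 + 8x
order-2 term: -90x^3 - 24x^2 + 8
order-3 term: -180x^2 - 32x
order-4 term: -180x - 16
order-5 term: -72
the series for exp(2D) f terminates at order 5
exp(2D) f = -(9/4)x^5 - (47/2)x^4 - 98x^3 - 202x^2 - 204x - 245/3


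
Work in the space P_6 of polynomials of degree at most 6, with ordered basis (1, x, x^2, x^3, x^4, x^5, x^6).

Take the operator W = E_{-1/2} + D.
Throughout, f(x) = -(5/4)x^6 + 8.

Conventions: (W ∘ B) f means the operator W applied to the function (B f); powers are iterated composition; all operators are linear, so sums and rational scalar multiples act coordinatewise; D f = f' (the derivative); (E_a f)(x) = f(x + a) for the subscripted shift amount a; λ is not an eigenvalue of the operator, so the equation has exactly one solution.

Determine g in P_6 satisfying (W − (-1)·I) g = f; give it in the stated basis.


write g with unknown coordinates in the stated basis and equate coefficients in (W − (-1)·I) g = f
solving from the highest basis element down gives g = -(5/8)x^6 + (15/16)x^5 - (125/64)x^3 + (75/32)x^2 - (165/256)x + 241/64
check: W g = -(5/8)x^6 - (15/16)x^5 + (125/64)x^3 - (75/32)x^2 + (165/256)x + 271/64
so W g − (-1)·g = -(5/4)x^6 + 8 = f ✓

g(x) = -(5/8)x^6 + (15/16)x^5 - (125/64)x^3 + (75/32)x^2 - (165/256)x + 241/64


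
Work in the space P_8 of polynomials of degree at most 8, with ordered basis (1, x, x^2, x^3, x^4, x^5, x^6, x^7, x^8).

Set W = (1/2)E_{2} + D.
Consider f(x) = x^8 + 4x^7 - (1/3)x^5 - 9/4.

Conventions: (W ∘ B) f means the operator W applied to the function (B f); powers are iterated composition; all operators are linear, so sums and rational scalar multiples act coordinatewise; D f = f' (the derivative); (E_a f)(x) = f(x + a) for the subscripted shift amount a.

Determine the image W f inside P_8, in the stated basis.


the image equals g(x) = (1/2)x^8 + 18x^7 + 112x^6 + (2351/6)x^5 + (3350/3)x^4 + (6028/3)x^3 + (6680/3)x^2 + (4184/3)x + 9061/24

E_{2} f = x^8 + 20x^7 + 168x^6 + (2351/3)x^5 + (6710/3)x^4 + (12056/3)x^3 + (13360/3)x^2 + (8368/3)x + 9061/12
((1/2)E_{2}) f = (1/2)x^8 + 10x^7 + 84x^6 + (2351/6)x^5 + (3355/3)x^4 + (6028/3)x^3 + (6680/3)x^2 + (4184/3)x + 9061/24
D f = 8x^7 + 28x^6 - (5/3)x^4
((1/2)E_{2} + D) f = (1/2)x^8 + 18x^7 + 112x^6 + (2351/6)x^5 + (3350/3)x^4 + (6028/3)x^3 + (6680/3)x^2 + (4184/3)x + 9061/24


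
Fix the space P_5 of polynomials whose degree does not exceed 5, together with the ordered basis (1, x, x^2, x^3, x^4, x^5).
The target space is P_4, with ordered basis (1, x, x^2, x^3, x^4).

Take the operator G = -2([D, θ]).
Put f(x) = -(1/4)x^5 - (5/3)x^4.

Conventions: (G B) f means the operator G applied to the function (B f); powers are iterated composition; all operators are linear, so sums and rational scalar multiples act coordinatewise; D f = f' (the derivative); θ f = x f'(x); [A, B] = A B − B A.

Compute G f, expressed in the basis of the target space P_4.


θ f = -(5/4)x^5 - (20/3)x^4
D θ f = -(25/4)x^4 - (80/3)x^3
D f = -(5/4)x^4 - (20/3)x^3
θ D f = -5x^4 - 20x^3
[D, θ] f = -(5/4)x^4 - (20/3)x^3
(-2([D, θ])) f = (5/2)x^4 + (40/3)x^3

g(x) = (5/2)x^4 + (40/3)x^3


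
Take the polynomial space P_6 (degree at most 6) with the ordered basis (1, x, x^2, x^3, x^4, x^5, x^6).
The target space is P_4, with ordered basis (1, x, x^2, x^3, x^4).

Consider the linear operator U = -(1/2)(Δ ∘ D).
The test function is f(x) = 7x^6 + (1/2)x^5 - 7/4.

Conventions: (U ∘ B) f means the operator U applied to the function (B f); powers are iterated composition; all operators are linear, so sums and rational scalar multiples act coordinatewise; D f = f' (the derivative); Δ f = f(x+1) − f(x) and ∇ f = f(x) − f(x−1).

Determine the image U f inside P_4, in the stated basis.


the result is g(x) = -105x^4 - 215x^3 - (435/2)x^2 - 110x - 89/4

D f = 42x^5 + (5/2)x^4
Δ D f = 210x^4 + 430x^3 + 435x^2 + 220x + 89/2
(-(1/2)(Δ ∘ D)) f = -105x^4 - 215x^3 - (435/2)x^2 - 110x - 89/4


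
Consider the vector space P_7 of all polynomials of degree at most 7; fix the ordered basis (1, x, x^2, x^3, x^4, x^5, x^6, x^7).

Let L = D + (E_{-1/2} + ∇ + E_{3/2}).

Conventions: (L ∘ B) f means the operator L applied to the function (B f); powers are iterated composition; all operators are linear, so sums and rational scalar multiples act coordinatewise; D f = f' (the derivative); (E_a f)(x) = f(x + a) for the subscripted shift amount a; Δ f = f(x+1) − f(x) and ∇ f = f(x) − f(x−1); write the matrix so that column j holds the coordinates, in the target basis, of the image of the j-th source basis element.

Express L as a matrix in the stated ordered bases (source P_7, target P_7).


image of 1: 2
image of x: 2x + 3
image of x^2: 2x^2 + 6x + 3/2
image of x^3: 2x^3 + 9x^2 + (9/2)x + 17/4
image of x^4: 2x^4 + 12x^3 + 9x^2 + 17x + 33/8
image of x^5: 2x^5 + 15x^4 + 15x^3 + (85/2)x^2 + (165/8)x + 137/16
image of x^6: 2x^6 + 18x^5 + (45/2)x^4 + 85x^3 + (495/8)x^2 + (411/8)x + 333/32
image of x^7: 2x^7 + 21x^6 + (63/2)x^5 + (595/4)x^4 + (1155/8)x^3 + (2877/16)x^2 + (2331/32)x + 1157/64
each image's coordinates form column j of the matrix

the matrix is [[2, 3, 3/2, 17/4, 33/8, 137/16, 333/32, 1157/64]; [0, 2, 6, 9/2, 17, 165/8, 411/8, 2331/32]; [0, 0, 2, 9, 9, 85/2, 495/8, 2877/16]; [0, 0, 0, 2, 12, 15, 85, 1155/8]; [0, 0, 0, 0, 2, 15, 45/2, 595/4]; [0, 0, 0, 0, 0, 2, 18, 63/2]; [0, 0, 0, 0, 0, 0, 2, 21]; [0, 0, 0, 0, 0, 0, 0, 2]] (rows listed top to bottom)


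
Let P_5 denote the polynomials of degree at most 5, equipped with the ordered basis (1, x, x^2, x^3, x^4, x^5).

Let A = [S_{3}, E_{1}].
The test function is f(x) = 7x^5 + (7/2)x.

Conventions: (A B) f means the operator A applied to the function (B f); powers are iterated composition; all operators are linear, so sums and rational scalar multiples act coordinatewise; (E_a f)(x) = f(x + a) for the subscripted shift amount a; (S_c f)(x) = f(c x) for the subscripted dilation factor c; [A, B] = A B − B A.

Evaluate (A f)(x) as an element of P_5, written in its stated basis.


the result is g(x) = -5670x^4 - 15120x^3 - 16380x^2 - 8400x - 1701

E_{1} f = 7x^5 + 35x^4 + 70x^3 + 70x^2 + (77/2)x + 21/2
S_{3} E_{1} f = 1701x^5 + 2835x^4 + 1890x^3 + 630x^2 + (231/2)x + 21/2
S_{3} f = 1701x^5 + (21/2)x
E_{1} S_{3} f = 1701x^5 + 8505x^4 + 17010x^3 + 17010x^2 + (17031/2)x + 3423/2
[S_{3}, E_{1}] f = -5670x^4 - 15120x^3 - 16380x^2 - 8400x - 1701


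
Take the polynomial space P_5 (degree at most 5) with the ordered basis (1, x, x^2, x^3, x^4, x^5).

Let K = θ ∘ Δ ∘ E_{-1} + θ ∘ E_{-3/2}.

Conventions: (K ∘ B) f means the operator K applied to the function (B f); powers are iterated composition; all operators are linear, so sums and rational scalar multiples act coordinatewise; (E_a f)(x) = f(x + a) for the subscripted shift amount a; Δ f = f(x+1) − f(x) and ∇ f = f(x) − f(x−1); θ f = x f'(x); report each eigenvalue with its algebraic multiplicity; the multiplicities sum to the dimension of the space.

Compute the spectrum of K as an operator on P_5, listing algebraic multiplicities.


λ = 0 (multiplicity 1), λ = 1 (multiplicity 1), λ = 2 (multiplicity 1), λ = 3 (multiplicity 1), λ = 4 (multiplicity 1), λ = 5 (multiplicity 1)

image of 1: 0
image of x: x
image of x^2: 2x^2 - x
image of x^3: 3x^3 - 3x^2 + (15/4)x
image of x^4: 4x^4 - 6x^3 + 15x^2 - (19/2)x
image of x^5: 5x^5 - 10x^4 + (75/2)x^3 - (95/2)x^2 + (325/16)x
the matrix is upper triangular; its diagonal is (0, 1, 2, 3, 4, 5)
for a triangular matrix the eigenvalues are the diagonal entries, with algebraic multiplicity their repetition count


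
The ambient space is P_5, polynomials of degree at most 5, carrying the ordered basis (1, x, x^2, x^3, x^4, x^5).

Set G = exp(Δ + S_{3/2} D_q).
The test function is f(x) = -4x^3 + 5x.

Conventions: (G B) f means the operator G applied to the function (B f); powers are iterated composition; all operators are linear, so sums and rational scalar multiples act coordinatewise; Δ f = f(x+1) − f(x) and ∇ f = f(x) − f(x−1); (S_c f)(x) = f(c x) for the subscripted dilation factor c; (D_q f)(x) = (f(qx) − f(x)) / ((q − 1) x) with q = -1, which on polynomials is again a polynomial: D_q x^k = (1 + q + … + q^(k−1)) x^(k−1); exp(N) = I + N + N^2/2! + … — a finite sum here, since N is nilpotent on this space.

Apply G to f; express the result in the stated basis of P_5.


the image equals g(x) = -4x^3 - 21x^2 - 28x - 61/2

order-1 term: -21x^2 - 12x + 6
order-2 term: -21x - 45/2
order-3 term: -14
the series for exp(Δ + S_{3/2} D_q) f terminates at order 3
exp(Δ + S_{3/2} D_q) f = -4x^3 - 21x^2 - 28x - 61/2


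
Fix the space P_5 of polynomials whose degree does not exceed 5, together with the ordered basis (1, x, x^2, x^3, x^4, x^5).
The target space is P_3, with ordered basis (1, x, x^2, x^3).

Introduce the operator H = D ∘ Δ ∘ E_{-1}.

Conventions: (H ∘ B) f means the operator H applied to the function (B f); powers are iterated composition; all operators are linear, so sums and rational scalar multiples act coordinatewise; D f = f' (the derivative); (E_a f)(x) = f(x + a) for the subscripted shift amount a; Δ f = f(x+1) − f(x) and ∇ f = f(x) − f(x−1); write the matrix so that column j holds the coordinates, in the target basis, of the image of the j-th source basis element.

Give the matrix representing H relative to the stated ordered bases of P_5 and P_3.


the matrix is [[0, 0, 2, -3, 4, -5]; [0, 0, 0, 6, -12, 20]; [0, 0, 0, 0, 12, -30]; [0, 0, 0, 0, 0, 20]] (rows listed top to bottom)

image of 1: 0
image of x: 0
image of x^2: 2
image of x^3: 6x - 3
image of x^4: 12x^2 - 12x + 4
image of x^5: 20x^3 - 30x^2 + 20x - 5
each image's coordinates form column j of the matrix


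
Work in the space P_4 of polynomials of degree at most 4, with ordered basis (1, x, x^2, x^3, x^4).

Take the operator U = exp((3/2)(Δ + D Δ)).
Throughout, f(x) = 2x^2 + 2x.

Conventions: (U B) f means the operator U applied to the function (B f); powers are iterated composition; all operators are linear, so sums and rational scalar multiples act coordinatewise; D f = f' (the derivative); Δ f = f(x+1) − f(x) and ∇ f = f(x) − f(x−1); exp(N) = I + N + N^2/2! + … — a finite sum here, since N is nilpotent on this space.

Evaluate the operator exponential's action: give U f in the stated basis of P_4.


order-1 term: 6x + 12
order-2 term: 9/2
the series for exp((3/2)(Δ + D Δ)) f terminates at order 2
exp((3/2)(Δ + D Δ)) f = 2x^2 + 8x + 33/2

the image equals g(x) = 2x^2 + 8x + 33/2


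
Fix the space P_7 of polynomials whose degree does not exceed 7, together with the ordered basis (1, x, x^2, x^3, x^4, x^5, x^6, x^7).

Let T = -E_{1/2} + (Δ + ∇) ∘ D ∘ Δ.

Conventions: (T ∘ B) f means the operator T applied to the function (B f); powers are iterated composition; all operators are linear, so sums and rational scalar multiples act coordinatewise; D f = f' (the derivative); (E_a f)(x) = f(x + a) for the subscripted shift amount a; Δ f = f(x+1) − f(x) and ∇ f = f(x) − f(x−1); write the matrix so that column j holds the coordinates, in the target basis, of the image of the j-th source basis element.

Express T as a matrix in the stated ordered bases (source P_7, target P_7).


the matrix is [[-1, -1/2, -1/4, 95/8, 383/16, 2559/32, 11519/64, 57343/128]; [0, -1, -1, -3/4, 95/2, 1915/16, 7677/16, 80633/64]; [0, 0, -1, -3/2, -3/2, 475/4, 5745/16, 53739/32]; [0, 0, 0, -1, -2, -5/2, 475/2, 13405/16]; [0, 0, 0, 0, -1, -5/2, -15/4, 3325/8]; [0, 0, 0, 0, 0, -1, -3, -21/4]; [0, 0, 0, 0, 0, 0, -1, -7/2]; [0, 0, 0, 0, 0, 0, 0, -1]] (rows listed top to bottom)

image of 1: -1
image of x: -x - 1/2
image of x^2: -x^2 - x - 1/4
image of x^3: -x^3 - (3/2)x^2 - (3/4)x + 95/8
image of x^4: -x^4 - 2x^3 - (3/2)x^2 + (95/2)x + 383/16
image of x^5: -x^5 - (5/2)x^4 - (5/2)x^3 + (475/4)x^2 + (1915/16)x + 2559/32
image of x^6: -x^6 - 3x^5 - (15/4)x^4 + (475/2)x^3 + (5745/16)x^2 + (7677/16)x + 11519/64
image of x^7: -x^7 - (7/2)x^6 - (21/4)x^5 + (3325/8)x^4 + (13405/16)x^3 + (53739/32)x^2 + (80633/64)x + 57343/128
each image's coordinates form column j of the matrix


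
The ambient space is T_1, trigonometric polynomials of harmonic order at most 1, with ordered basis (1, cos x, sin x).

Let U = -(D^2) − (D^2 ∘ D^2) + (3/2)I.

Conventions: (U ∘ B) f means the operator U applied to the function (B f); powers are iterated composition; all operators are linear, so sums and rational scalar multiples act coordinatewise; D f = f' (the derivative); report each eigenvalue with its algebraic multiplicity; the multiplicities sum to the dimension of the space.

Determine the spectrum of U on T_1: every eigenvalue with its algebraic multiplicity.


λ = 3/2 (multiplicity 3)

image of 1: 3/2
image of cos x: (3/2)cos x
image of sin x: (3/2)sin x
the matrix is diagonal; its diagonal is (3/2, 3/2, 3/2)
for a triangular matrix the eigenvalues are the diagonal entries, with algebraic multiplicity their repetition count


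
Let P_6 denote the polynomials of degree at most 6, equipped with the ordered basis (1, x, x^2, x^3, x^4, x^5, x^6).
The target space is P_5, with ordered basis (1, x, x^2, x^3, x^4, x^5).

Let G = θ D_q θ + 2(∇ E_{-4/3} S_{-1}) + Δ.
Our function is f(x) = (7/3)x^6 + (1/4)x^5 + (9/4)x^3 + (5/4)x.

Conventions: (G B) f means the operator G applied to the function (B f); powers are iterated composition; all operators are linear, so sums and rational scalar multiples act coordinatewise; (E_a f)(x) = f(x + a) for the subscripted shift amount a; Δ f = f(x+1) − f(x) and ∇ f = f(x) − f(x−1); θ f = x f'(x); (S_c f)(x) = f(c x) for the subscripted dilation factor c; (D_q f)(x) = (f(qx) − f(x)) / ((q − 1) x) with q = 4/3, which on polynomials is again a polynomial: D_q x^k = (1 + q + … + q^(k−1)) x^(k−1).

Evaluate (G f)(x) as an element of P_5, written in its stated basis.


the result is g(x) = (245896/243)x^5 - (56605/324)x^4 + (18575/18)x^3 - (196465/108)x^2 + (158462/81)x - 779833/972

θ f = 14x^6 + (5/4)x^5 + (27/4)x^3 + (5/4)x
D_q θ f = (47138/243)x^5 + (3905/324)x^4 + (111/4)x^2 + 5/4
θ D_q θ f = (235690/243)x^5 + (3905/81)x^4 + (111/2)x^2
S_{-1} f = (7/3)x^6 - (1/4)x^5 - (9/4)x^3 - (5/4)x
E_{-4/3} S_{-1} f = (7/3)x^6 - (227/12)x^5 + (575/9)x^4 - (38009/324)x^3 + (10169/81)x^2 - (74063/972)x + 46285/2187
∇ E_{-4/3} S_{-1} f = 14x^5 - (1555/12)x^4 + (8845/18)x^3 - (103619/108)x^2 + (78340/81)x - 392873/972
(2(∇ E_{-4/3} S_{-1})) f = 28x^5 - (1555/6)x^4 + (8845/9)x^3 - (103619/54)x^2 + (156680/81)x - 392873/486
Δ f = 14x^5 + (145/4)x^4 + (295/6)x^3 + (177/4)x^2 + 22x + 73/12
(θ D_q θ + 2(∇ E_{-4/3} S_{-1}) + Δ) f = (245896/243)x^5 - (56605/324)x^4 + (18575/18)x^3 - (196465/108)x^2 + (158462/81)x - 779833/972


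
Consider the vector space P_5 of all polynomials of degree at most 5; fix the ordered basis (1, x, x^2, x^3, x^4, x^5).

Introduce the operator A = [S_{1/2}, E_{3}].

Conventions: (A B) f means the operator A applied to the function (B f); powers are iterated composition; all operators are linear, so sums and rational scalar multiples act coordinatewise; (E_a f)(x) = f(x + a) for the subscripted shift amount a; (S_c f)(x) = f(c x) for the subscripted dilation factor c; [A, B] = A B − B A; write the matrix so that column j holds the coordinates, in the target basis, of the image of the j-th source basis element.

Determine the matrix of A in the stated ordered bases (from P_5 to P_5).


image of 1: 0
image of x: 3/2
image of x^2: (3/2)x + 27/4
image of x^3: (9/8)x^2 + (81/8)x + 189/8
image of x^4: (3/4)x^3 + (81/8)x^2 + (189/4)x + 1215/16
image of x^5: (15/32)x^4 + (135/16)x^3 + (945/16)x^2 + (6075/32)x + 7533/32
each image's coordinates form column j of the matrix

the matrix is [[0, 3/2, 27/4, 189/8, 1215/16, 7533/32]; [0, 0, 3/2, 81/8, 189/4, 6075/32]; [0, 0, 0, 9/8, 81/8, 945/16]; [0, 0, 0, 0, 3/4, 135/16]; [0, 0, 0, 0, 0, 15/32]; [0, 0, 0, 0, 0, 0]] (rows listed top to bottom)


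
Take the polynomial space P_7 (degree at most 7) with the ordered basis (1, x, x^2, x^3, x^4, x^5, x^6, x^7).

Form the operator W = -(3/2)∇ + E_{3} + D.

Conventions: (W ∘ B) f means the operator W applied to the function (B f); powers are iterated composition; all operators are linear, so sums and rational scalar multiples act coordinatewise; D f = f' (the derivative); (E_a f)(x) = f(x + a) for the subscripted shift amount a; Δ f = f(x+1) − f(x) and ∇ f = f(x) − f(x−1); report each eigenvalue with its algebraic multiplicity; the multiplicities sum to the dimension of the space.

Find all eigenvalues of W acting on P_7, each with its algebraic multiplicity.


λ = 1 (multiplicity 8)

image of 1: 1
image of x: x + 5/2
image of x^2: x^2 + 5x + 21/2
image of x^3: x^3 + (15/2)x^2 + (63/2)x + 51/2
image of x^4: x^4 + 10x^3 + 63x^2 + 102x + 165/2
image of x^5: x^5 + (25/2)x^4 + 105x^3 + 255x^2 + (825/2)x + 483/2
image of x^6: x^6 + 15x^5 + (315/2)x^4 + 510x^3 + (2475/2)x^2 + 1449x + 1461/2
image of x^7: x^7 + (35/2)x^6 + (441/2)x^5 + (1785/2)x^4 + (5775/2)x^3 + (10143/2)x^2 + (10227/2)x + 4371/2
the matrix is upper triangular; its diagonal is (1, 1, 1, 1, 1, 1, 1, 1)
for a triangular matrix the eigenvalues are the diagonal entries, with algebraic multiplicity their repetition count


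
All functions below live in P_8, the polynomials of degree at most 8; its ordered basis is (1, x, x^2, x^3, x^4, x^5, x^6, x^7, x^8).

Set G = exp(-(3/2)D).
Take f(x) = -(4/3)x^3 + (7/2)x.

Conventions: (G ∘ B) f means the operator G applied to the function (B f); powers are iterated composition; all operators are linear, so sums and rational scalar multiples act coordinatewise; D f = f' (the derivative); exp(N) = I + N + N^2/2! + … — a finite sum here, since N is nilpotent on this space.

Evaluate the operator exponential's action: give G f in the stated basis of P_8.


order-1 term: 6x^2 - 21/4
order-2 term: -9x
order-3 term: 9/2
the series for exp(-(3/2)D) f terminates at order 3
exp(-(3/2)D) f = -(4/3)x^3 + 6x^2 - (11/2)x - 3/4

the image equals g(x) = -(4/3)x^3 + 6x^2 - (11/2)x - 3/4


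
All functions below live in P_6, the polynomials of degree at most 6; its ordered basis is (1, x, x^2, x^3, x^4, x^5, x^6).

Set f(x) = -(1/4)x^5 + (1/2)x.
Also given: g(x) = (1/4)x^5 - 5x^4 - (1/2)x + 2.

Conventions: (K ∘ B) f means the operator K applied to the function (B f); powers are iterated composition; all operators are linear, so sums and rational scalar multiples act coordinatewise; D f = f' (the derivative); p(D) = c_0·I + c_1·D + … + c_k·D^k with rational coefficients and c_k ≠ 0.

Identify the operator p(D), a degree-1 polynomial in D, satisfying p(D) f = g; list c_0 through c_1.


c_0 = -1, c_1 = 4

D^0 f = -(1/4)x^5 + (1/2)x
D^1 f = -(5/4)x^4 + 1/2
matching coefficients of g against c_0 f + c_1 Df + … from the top degree down determines the c_i
solution: c_0 = -1, c_1 = 4


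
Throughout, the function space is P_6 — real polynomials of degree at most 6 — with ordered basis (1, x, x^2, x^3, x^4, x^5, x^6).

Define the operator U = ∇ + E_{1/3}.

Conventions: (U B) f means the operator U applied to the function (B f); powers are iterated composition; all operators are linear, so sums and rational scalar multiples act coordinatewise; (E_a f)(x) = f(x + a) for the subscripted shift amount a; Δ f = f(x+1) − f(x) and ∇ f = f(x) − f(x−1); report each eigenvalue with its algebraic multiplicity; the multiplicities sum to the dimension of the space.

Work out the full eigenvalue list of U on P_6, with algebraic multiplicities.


image of 1: 1
image of x: x + 4/3
image of x^2: x^2 + (8/3)x - 8/9
image of x^3: x^3 + 4x^2 - (8/3)x + 28/27
image of x^4: x^4 + (16/3)x^3 - (16/3)x^2 + (112/27)x - 80/81
image of x^5: x^5 + (20/3)x^4 - (80/9)x^3 + (280/27)x^2 - (400/81)x + 244/243
image of x^6: x^6 + 8x^5 - (40/3)x^4 + (560/27)x^3 - (400/27)x^2 + (488/81)x - 728/729
the matrix is upper triangular; its diagonal is (1, 1, 1, 1, 1, 1, 1)
for a triangular matrix the eigenvalues are the diagonal entries, with algebraic multiplicity their repetition count

λ = 1 (multiplicity 7)


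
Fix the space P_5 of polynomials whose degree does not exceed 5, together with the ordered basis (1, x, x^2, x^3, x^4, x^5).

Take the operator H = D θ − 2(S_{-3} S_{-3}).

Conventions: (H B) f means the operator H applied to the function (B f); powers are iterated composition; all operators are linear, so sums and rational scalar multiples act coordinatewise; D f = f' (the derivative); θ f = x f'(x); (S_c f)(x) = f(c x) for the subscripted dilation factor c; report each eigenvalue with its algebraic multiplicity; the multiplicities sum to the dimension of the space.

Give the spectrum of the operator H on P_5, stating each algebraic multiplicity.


λ = -118098 (multiplicity 1), λ = -13122 (multiplicity 1), λ = -1458 (multiplicity 1), λ = -162 (multiplicity 1), λ = -18 (multiplicity 1), λ = -2 (multiplicity 1)

image of 1: -2
image of x: -18x + 1
image of x^2: -162x^2 + 4x
image of x^3: -1458x^3 + 9x^2
image of x^4: -13122x^4 + 16x^3
image of x^5: -118098x^5 + 25x^4
the matrix is upper triangular; its diagonal is (-2, -18, -162, -1458, -13122, -118098)
for a triangular matrix the eigenvalues are the diagonal entries, with algebraic multiplicity their repetition count


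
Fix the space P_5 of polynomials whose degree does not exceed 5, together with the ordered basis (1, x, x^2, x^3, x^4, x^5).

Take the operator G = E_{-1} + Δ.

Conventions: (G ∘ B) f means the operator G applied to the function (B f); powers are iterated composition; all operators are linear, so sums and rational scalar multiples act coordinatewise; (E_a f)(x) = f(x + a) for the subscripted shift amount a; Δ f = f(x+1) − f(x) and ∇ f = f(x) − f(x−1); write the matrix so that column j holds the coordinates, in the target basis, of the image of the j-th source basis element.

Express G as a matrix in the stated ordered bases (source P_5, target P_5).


the matrix is [[1, 0, 2, 0, 2, 0]; [0, 1, 0, 6, 0, 10]; [0, 0, 1, 0, 12, 0]; [0, 0, 0, 1, 0, 20]; [0, 0, 0, 0, 1, 0]; [0, 0, 0, 0, 0, 1]] (rows listed top to bottom)

image of 1: 1
image of x: x
image of x^2: x^2 + 2
image of x^3: x^3 + 6x
image of x^4: x^4 + 12x^2 + 2
image of x^5: x^5 + 20x^3 + 10x
each image's coordinates form column j of the matrix


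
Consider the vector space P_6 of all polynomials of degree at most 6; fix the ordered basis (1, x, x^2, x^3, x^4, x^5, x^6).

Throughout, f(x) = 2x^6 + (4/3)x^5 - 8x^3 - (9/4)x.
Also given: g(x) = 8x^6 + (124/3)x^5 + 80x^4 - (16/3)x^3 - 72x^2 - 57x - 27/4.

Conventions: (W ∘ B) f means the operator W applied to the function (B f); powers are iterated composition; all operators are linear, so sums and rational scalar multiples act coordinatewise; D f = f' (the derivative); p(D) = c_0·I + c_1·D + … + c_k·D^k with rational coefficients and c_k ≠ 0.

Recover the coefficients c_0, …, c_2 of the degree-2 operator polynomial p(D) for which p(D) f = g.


p(D) = 4·I + 3·D + D^2, i.e. c_0 = 4, c_1 = 3, c_2 = 1

D^0 f = 2x^6 + (4/3)x^5 - 8x^3 - (9/4)x
D^1 f = 12x^5 + (20/3)x^4 - 24x^2 - 9/4
D^2 f = 60x^4 + (80/3)x^3 - 48x
matching coefficients of g against c_0 f + c_1 Df + … from the top degree down determines the c_i
solution: c_0 = 4, c_1 = 3, c_2 = 1


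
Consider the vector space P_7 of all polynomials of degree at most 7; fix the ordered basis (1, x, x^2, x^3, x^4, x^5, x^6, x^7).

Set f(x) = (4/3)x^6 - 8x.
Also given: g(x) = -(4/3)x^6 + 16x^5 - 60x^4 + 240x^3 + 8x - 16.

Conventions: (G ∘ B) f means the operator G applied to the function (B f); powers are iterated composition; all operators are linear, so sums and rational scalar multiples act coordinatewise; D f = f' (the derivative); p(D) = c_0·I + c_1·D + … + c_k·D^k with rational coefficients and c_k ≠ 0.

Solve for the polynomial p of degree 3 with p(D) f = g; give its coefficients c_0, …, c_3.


D^0 f = (4/3)x^6 - 8x
D^1 f = 8x^5 - 8
D^2 f = 40x^4
D^3 f = 160x^3
matching coefficients of g against c_0 f + c_1 Df + … from the top degree down determines the c_i
solution: c_0 = -1, c_1 = 2, c_2 = -3/2, c_3 = 3/2

c_0 = -1, c_1 = 2, c_2 = -3/2, c_3 = 3/2


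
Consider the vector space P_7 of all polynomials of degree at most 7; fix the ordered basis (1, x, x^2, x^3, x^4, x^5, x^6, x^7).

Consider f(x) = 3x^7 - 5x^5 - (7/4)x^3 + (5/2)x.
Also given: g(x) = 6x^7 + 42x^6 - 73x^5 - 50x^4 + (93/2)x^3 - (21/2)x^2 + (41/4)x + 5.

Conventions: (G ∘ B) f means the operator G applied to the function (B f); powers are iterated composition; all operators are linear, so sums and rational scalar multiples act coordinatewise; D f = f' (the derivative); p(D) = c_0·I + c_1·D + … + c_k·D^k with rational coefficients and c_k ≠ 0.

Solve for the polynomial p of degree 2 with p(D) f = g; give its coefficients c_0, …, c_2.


c_0 = 2, c_1 = 2, c_2 = -1/2

D^0 f = 3x^7 - 5x^5 - (7/4)x^3 + (5/2)x
D^1 f = 21x^6 - 25x^4 - (21/4)x^2 + 5/2
D^2 f = 126x^5 - 100x^3 - (21/2)x
matching coefficients of g against c_0 f + c_1 Df + … from the top degree down determines the c_i
solution: c_0 = 2, c_1 = 2, c_2 = -1/2


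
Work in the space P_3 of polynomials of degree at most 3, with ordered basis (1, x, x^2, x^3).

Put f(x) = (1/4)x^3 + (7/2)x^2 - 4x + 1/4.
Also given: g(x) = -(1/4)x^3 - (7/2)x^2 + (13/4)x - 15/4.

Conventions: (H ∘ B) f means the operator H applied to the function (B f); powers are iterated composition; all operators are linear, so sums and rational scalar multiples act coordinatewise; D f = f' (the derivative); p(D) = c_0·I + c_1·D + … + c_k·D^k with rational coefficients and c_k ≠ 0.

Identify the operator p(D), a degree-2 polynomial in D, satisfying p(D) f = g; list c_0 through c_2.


D^0 f = (1/4)x^3 + (7/2)x^2 - 4x + 1/4
D^1 f = (3/4)x^2 + 7x - 4
D^2 f = (3/2)x + 7
matching coefficients of g against c_0 f + c_1 Df + … from the top degree down determines the c_i
solution: c_0 = -1, c_1 = 0, c_2 = -1/2

c_0 = -1, c_1 = 0, c_2 = -1/2


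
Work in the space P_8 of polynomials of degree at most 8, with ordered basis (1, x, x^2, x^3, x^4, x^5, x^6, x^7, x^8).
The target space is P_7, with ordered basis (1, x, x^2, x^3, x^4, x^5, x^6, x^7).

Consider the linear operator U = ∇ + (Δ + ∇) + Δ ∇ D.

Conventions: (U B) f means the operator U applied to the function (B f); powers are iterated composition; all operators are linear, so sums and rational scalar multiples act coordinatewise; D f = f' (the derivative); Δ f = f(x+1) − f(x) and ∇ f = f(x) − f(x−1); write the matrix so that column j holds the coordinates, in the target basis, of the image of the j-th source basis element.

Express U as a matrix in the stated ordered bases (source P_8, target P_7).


image of 1: 0
image of x: 3
image of x^2: 6x - 1
image of x^3: 9x^2 - 3x + 9
image of x^4: 12x^3 - 6x^2 + 36x - 1
image of x^5: 15x^4 - 10x^3 + 90x^2 - 5x + 13
image of x^6: 18x^5 - 15x^4 + 180x^3 - 15x^2 + 78x - 1
image of x^7: 21x^6 - 21x^5 + 315x^4 - 35x^3 + 273x^2 - 7x + 17
image of x^8: 24x^7 - 28x^6 + 504x^5 - 70x^4 + 728x^3 - 28x^2 + 136x - 1
each image's coordinates form column j of the matrix

the matrix is [[0, 3, -1, 9, -1, 13, -1, 17, -1]; [0, 0, 6, -3, 36, -5, 78, -7, 136]; [0, 0, 0, 9, -6, 90, -15, 273, -28]; [0, 0, 0, 0, 12, -10, 180, -35, 728]; [0, 0, 0, 0, 0, 15, -15, 315, -70]; [0, 0, 0, 0, 0, 0, 18, -21, 504]; [0, 0, 0, 0, 0, 0, 0, 21, -28]; [0, 0, 0, 0, 0, 0, 0, 0, 24]] (rows listed top to bottom)


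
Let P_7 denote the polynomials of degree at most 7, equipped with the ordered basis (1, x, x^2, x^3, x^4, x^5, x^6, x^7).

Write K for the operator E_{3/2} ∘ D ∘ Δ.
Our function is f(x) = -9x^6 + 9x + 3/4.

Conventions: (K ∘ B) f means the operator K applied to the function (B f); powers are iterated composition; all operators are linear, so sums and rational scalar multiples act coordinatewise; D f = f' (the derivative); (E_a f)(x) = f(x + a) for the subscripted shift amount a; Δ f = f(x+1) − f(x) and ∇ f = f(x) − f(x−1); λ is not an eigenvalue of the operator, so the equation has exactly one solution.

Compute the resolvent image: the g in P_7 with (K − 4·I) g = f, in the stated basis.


write g with unknown coordinates in the stated basis and equate coefficients in (K − 4·I) g = f
solving from the highest basis element down gives g = (9/4)x^6 + (135/8)x^4 + 135x^3 + (7425/16)x^2 + (1953/2)x + 146883/128
check: K g = (135/2)x^4 + 540x^3 + (7425/4)x^2 + 3915x + 146907/32
so K g − 4·g = -9x^6 + 9x + 3/4 = f ✓

the image equals g(x) = (9/4)x^6 + (135/8)x^4 + 135x^3 + (7425/16)x^2 + (1953/2)x + 146883/128


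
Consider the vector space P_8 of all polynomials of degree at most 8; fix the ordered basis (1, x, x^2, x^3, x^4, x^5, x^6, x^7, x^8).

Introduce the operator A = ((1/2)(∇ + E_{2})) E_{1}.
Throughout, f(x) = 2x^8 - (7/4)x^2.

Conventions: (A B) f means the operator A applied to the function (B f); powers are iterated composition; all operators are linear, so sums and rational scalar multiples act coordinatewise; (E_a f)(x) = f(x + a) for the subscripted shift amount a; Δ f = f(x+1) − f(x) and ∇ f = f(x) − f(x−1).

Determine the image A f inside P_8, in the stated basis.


the image equals g(x) = x^8 + 32x^7 + 280x^6 + 1568x^5 + 5740x^4 + 13664x^3 + (163513/8)x^2 + 17497x + 26213/4

E_{1} f = 2x^8 + 16x^7 + 56x^6 + 112x^5 + 140x^4 + 112x^3 + (217/4)x^2 + (25/2)x + 1/4
∇ E_{1} f = 16x^7 + 56x^6 + 112x^5 + 140x^4 + 112x^3 + 56x^2 + (25/2)x + 1/4
E_{2} E_{1} f = 2x^8 + 48x^7 + 504x^6 + 3024x^5 + 11340x^4 + 27216x^3 + (163289/4)x^2 + (69963/2)x + 52425/4
(∇ + E_{2}) E_{1} f = 2x^8 + 64x^7 + 560x^6 + 3136x^5 + 11480x^4 + 27328x^3 + (163513/4)x^2 + 34994x + 26213/2
((1/2)(∇ + E_{2})) E_{1} f = x^8 + 32x^7 + 280x^6 + 1568x^5 + 5740x^4 + 13664x^3 + (163513/8)x^2 + 17497x + 26213/4


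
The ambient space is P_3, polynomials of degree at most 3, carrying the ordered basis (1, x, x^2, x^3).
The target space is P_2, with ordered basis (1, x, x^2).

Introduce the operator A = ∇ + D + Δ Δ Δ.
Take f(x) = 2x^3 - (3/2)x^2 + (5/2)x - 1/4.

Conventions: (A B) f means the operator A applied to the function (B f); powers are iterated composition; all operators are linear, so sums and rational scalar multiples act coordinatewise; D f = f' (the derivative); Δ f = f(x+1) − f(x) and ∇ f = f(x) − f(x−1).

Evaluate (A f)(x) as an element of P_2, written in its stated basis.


∇ f = 6x^2 - 9x + 6
D f = 6x^2 - 3x + 5/2
Δ f = 6x^2 + 3x + 3
Δ Δ f = 12x + 9
Δ Δ Δ f = 12
(∇ + D + Δ Δ Δ) f = 12x^2 - 12x + 41/2

the result is g(x) = 12x^2 - 12x + 41/2


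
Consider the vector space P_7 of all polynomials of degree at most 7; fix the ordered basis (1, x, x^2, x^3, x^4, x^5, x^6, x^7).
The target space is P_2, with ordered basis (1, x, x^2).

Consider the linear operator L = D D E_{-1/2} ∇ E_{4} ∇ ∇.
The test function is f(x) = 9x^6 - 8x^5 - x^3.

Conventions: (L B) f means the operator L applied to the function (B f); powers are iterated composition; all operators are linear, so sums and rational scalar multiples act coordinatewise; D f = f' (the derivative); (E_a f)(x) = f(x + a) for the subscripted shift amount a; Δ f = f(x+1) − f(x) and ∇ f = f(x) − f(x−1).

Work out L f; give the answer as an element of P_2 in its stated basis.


∇ f = 54x^5 - 175x^4 + 260x^3 - 218x^2 + 97x - 18
∇ ∇ f = 270x^4 - 1240x^3 + 2370x^2 - 2186x + 804
E_{4} ∇ ∇ f = 270x^4 + 3080x^3 + 13410x^2 + 26374x + 19740
∇ (E_{4} ∇ ∇) f = 1080x^3 + 7620x^2 + 18660x + 15774
E_{-1/2} ∇ (E_{4} ∇ ∇) f = 1080x^3 + 6000x^2 + 11850x + 8214
D (E_{-1/2} ∇) (E_{4} ∇ ∇) f = 3240x^2 + 12000x + 11850
D D (E_{-1/2} ∇) (E_{4} ∇ ∇) f = 6480x + 12000

g(x) = 6480x + 12000


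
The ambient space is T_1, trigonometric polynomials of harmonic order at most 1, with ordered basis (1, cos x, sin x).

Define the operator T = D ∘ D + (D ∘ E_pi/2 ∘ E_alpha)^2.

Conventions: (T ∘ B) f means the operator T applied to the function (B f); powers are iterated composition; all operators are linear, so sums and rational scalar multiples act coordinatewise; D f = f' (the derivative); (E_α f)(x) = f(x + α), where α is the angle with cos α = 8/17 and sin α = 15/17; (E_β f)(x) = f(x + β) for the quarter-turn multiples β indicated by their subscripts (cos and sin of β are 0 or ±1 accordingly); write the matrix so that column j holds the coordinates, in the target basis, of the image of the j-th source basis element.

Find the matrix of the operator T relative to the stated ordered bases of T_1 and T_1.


image of 1: 0
image of cos x: -(450/289)cos x - (240/289)sin x
image of sin x: (240/289)cos x - (450/289)sin x
each image's coordinates form column j of the matrix

the matrix is [[0, 0, 0]; [0, -450/289, 240/289]; [0, -240/289, -450/289]] (rows listed top to bottom)


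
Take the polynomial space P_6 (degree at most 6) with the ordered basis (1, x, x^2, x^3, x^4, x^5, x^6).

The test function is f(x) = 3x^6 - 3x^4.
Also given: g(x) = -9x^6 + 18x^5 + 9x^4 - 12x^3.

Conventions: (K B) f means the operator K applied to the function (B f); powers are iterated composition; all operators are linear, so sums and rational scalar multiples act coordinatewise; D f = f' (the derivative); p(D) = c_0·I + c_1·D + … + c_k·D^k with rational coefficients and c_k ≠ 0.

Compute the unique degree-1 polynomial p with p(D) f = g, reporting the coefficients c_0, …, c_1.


D^0 f = 3x^6 - 3x^4
D^1 f = 18x^5 - 12x^3
matching coefficients of g against c_0 f + c_1 Df + … from the top degree down determines the c_i
solution: c_0 = -3, c_1 = 1

c_0 = -3, c_1 = 1


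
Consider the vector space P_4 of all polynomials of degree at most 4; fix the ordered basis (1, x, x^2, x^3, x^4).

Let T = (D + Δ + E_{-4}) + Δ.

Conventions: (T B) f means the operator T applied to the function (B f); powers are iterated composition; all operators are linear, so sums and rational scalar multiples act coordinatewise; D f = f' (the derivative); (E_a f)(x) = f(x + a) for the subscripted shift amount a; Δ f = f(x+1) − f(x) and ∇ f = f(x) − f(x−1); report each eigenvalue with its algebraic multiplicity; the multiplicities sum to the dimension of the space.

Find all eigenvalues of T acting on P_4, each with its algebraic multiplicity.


λ = 1 (multiplicity 5)

image of 1: 1
image of x: x - 1
image of x^2: x^2 - 2x + 18
image of x^3: x^3 - 3x^2 + 54x - 62
image of x^4: x^4 - 4x^3 + 108x^2 - 248x + 258
the matrix is upper triangular; its diagonal is (1, 1, 1, 1, 1)
for a triangular matrix the eigenvalues are the diagonal entries, with algebraic multiplicity their repetition count


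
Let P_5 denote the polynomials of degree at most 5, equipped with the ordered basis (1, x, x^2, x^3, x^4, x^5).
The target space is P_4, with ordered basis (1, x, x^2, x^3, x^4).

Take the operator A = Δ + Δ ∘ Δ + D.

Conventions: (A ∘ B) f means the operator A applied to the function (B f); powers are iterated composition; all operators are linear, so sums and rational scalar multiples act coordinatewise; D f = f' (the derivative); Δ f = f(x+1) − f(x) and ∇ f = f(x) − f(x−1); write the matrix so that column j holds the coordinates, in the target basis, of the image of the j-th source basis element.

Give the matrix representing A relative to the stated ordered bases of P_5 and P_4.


the matrix is [[0, 2, 3, 7, 15, 31]; [0, 0, 4, 9, 28, 75]; [0, 0, 0, 6, 18, 70]; [0, 0, 0, 0, 8, 30]; [0, 0, 0, 0, 0, 10]] (rows listed top to bottom)

image of 1: 0
image of x: 2
image of x^2: 4x + 3
image of x^3: 6x^2 + 9x + 7
image of x^4: 8x^3 + 18x^2 + 28x + 15
image of x^5: 10x^4 + 30x^3 + 70x^2 + 75x + 31
each image's coordinates form column j of the matrix
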